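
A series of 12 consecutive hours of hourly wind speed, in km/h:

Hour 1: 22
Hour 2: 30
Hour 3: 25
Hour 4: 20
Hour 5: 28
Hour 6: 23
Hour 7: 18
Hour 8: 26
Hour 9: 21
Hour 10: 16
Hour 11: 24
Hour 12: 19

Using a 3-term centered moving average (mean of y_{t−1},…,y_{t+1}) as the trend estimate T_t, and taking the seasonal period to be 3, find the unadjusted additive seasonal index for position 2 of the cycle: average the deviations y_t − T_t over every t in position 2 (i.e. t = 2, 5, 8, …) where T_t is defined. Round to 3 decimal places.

4.333

Season position 2 occurs at t = 2, 5, 8, 11 (where T_t is defined).
t=2: T_2 = 25.66667; y_2 − T_2 = 30 − 25.66667 = 4.33333
t=5: T_5 = 23.66667; y_5 − T_5 = 28 − 23.66667 = 4.33333
t=8: T_8 = 21.66667; y_8 − T_8 = 26 − 21.66667 = 4.33333
t=11: T_11 = 19.66667; y_11 − T_11 = 24 − 19.66667 = 4.33333
Mean deviation: (4.33333 + 4.33333 + 4.33333 + 4.33333) / 4 = 4.333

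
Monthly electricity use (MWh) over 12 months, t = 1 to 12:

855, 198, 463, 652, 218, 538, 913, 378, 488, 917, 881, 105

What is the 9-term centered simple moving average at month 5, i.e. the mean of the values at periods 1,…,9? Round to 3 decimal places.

522.556

Sum of periods 1–9: 855 + 198 + 463 + 652 + 218 + 538 + 913 + 378 + 488 = 4703
Divide by 9: 4703 / 9 = 522.556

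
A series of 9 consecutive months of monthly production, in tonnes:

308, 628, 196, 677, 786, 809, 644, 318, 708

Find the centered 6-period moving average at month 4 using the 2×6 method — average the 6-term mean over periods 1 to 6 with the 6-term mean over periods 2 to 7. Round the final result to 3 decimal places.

Sum over 1–6: 308 + 628 + 196 + 677 + 786 + 809 = 3404
Sum over 2–7: 628 + 196 + 677 + 786 + 809 + 644 = 3740
CMA at t=4 = (3404 + 3740) / (2·6) = 7144 / 12 = 595.333

595.333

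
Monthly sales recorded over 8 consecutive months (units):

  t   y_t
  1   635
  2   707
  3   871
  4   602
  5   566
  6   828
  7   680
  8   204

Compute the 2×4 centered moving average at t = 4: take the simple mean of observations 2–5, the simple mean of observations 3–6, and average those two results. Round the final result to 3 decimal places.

701.625

Sum over 2–5: 707 + 871 + 602 + 566 = 2746
Sum over 3–6: 871 + 602 + 566 + 828 = 2867
CMA at t=4 = (2746 + 2867) / (2·4) = 5613 / 8 = 701.625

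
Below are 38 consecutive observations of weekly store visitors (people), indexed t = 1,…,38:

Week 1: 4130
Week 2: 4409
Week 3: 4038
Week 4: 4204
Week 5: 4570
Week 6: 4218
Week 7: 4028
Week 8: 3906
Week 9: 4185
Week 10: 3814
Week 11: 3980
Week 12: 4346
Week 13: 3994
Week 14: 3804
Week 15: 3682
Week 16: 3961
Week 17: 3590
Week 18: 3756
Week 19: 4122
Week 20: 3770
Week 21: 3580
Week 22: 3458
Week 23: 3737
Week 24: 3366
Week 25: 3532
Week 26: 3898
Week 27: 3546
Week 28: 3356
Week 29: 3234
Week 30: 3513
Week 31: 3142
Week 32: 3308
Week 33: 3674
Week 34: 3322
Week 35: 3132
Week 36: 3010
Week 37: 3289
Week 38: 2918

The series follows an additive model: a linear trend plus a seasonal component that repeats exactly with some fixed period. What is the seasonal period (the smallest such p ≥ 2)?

7

First differences y_{t+1} − y_t: 279, -371, 166, 366, -352, -190, -122, 279, -371, 166, 366, -352, -190, -122, 279, -371, …
The difference pattern repeats every 7 terms and not for any smaller step, so p = 7.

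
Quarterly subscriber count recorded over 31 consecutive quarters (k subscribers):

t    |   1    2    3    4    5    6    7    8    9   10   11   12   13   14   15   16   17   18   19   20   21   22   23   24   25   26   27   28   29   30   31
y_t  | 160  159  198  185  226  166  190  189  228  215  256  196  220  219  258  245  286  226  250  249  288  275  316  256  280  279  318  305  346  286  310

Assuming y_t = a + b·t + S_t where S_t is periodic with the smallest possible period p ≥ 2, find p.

6

First differences y_{t+1} − y_t: -1, 39, -13, 41, -60, 24, -1, 39, -13, 41, -60, 24, -1, 39, …
The difference pattern repeats every 6 terms and not for any smaller step, so p = 6.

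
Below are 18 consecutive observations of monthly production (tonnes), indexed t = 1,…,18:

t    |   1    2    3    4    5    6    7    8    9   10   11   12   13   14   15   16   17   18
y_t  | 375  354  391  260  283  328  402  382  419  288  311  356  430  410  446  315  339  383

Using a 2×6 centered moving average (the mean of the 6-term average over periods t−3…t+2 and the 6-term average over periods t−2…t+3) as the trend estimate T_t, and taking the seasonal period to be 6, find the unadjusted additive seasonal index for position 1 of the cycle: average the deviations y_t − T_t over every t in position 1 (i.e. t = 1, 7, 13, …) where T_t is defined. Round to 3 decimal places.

54.125

Season position 1 occurs at t = 7, 13 (where T_t is defined).
t=7: T_7 = 348.00000; y_7 − T_7 = 402 − 348.00000 = 54.00000
t=13: T_13 = 375.75000; y_13 − T_13 = 430 − 375.75000 = 54.25000
Mean deviation: (54.00000 + 54.25000) / 2 = 54.125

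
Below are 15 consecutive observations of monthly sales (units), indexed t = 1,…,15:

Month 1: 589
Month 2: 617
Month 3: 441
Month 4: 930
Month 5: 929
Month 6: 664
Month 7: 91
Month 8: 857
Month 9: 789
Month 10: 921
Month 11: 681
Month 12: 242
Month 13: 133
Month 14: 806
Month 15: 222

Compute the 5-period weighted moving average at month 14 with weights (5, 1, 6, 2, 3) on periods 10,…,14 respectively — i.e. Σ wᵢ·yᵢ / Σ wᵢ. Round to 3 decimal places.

554.235

Weighted sum: 5·921 + 1·681 + 6·242 + 2·133 + 3·806 = 4605 + 681 + 1452 + 266 + 2418 = 9422
Weight total: 5 + 1 + 6 + 2 + 3 = 17
WMA = 9422 / 17 = 554.235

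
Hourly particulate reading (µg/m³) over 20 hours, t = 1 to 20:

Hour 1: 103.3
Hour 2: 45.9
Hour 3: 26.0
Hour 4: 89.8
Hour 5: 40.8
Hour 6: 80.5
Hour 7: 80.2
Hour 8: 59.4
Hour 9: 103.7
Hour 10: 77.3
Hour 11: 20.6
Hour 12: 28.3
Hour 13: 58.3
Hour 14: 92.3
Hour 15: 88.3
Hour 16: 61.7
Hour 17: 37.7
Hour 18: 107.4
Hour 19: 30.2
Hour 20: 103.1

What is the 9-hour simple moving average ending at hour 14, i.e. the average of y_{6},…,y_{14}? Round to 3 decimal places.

66.733

Sum of periods 6–14: 80.5 + 80.2 + 59.4 + 103.7 + 77.3 + 20.6 + 28.3 + 58.3 + 92.3 = 600.6
Divide by 9: 600.6 / 9 = 66.733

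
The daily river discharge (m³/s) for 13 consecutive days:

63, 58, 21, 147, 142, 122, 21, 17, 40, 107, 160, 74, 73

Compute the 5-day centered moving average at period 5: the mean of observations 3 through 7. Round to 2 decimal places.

Sum of periods 3–7: 21 + 147 + 142 + 122 + 21 = 453
Divide by 5: 453 / 5 = 90.60

90.60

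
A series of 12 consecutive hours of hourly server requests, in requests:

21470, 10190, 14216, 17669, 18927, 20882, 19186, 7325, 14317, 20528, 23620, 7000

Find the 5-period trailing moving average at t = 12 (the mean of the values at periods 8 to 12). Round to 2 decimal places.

Sum of periods 8–12: 7325 + 14317 + 20528 + 23620 + 7000 = 72790
Divide by 5: 72790 / 5 = 14558.00

14558.00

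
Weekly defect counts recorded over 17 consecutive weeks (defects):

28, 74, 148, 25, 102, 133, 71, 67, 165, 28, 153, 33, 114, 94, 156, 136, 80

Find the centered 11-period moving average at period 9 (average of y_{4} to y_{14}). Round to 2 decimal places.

89.55

Sum of periods 4–14: 25 + 102 + 133 + 71 + 67 + 165 + 28 + 153 + 33 + 114 + 94 = 985
Divide by 11: 985 / 11 = 89.55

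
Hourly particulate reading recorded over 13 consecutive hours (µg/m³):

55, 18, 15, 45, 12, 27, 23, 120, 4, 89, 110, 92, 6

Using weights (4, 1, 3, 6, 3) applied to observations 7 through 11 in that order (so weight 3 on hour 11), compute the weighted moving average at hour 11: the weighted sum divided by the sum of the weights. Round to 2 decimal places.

64.00

Weighted sum: 4·23 + 1·120 + 3·4 + 6·89 + 3·110 = 92 + 120 + 12 + 534 + 330 = 1088
Weight total: 4 + 1 + 3 + 6 + 3 = 17
WMA = 1088 / 17 = 64.00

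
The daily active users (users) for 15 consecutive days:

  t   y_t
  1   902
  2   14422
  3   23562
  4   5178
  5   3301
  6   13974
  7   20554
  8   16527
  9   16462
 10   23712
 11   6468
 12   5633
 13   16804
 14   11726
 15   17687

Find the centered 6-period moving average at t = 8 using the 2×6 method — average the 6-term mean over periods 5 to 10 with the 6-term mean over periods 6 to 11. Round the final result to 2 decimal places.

Sum over 5–10: 3301 + 13974 + 20554 + 16527 + 16462 + 23712 = 94530
Sum over 6–11: 13974 + 20554 + 16527 + 16462 + 23712 + 6468 = 97697
CMA at t=8 = (94530 + 97697) / (2·6) = 192227 / 12 = 16018.92

16018.92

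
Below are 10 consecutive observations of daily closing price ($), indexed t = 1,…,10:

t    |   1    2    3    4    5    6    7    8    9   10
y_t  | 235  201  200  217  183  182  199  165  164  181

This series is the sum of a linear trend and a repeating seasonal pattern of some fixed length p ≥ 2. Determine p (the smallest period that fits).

3

First differences y_{t+1} − y_t: -34, -1, 17, -34, -1, 17, -34, -1, …
The difference pattern repeats every 3 terms and not for any smaller step, so p = 3.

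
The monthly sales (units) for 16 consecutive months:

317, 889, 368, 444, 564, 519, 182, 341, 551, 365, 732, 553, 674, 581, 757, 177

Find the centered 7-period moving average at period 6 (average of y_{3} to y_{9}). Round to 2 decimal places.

Sum of periods 3–9: 368 + 444 + 564 + 519 + 182 + 341 + 551 = 2969
Divide by 7: 2969 / 7 = 424.14

424.14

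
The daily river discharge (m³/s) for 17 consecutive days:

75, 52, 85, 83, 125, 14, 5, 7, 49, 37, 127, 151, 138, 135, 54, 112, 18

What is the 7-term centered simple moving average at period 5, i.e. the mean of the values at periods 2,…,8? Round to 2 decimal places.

Sum of periods 2–8: 52 + 85 + 83 + 125 + 14 + 5 + 7 = 371
Divide by 7: 371 / 7 = 53.00

53.00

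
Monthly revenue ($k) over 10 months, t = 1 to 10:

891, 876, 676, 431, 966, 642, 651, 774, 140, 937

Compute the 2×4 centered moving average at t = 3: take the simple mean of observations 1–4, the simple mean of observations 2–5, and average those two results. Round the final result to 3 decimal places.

Sum over 1–4: 891 + 876 + 676 + 431 = 2874
Sum over 2–5: 876 + 676 + 431 + 966 = 2949
CMA at t=3 = (2874 + 2949) / (2·4) = 5823 / 8 = 727.875

727.875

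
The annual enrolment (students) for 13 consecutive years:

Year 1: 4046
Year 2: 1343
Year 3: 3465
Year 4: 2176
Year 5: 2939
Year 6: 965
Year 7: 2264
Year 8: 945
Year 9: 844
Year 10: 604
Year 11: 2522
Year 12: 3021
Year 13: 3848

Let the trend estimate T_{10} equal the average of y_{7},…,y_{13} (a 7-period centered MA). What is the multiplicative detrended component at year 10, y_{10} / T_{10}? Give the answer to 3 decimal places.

0.301

Trend T_10 = (2264 + 945 + 844 + 604 + 2522 + 3021 + 3848) / 7 = 14048/7 = 2006.85714
Ratio to trend: 604 / 2006.85714 = 0.301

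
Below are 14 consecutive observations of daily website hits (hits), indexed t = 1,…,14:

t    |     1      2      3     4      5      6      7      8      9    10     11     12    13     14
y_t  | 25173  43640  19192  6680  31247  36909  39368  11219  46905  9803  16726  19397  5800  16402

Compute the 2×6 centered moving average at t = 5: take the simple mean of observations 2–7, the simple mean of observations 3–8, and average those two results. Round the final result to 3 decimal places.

26804.250

Sum over 2–7: 43640 + 19192 + 6680 + 31247 + 36909 + 39368 = 177036
Sum over 3–8: 19192 + 6680 + 31247 + 36909 + 39368 + 11219 = 144615
CMA at t=5 = (177036 + 144615) / (2·6) = 321651 / 12 = 26804.250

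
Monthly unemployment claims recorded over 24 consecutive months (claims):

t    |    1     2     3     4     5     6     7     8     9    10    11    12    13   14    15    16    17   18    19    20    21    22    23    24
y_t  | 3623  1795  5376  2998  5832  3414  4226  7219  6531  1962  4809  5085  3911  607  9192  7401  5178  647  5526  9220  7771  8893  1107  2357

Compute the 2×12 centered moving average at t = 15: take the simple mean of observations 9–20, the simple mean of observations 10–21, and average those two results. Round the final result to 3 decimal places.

5057.417

Sum over 9–20: 6531 + 1962 + 4809 + 5085 + 3911 + 607 + 9192 + 7401 + 5178 + 647 + 5526 + 9220 = 60069
Sum over 10–21: 1962 + 4809 + 5085 + 3911 + 607 + 9192 + 7401 + 5178 + 647 + 5526 + 9220 + 7771 = 61309
CMA at t=15 = (60069 + 61309) / (2·12) = 121378 / 24 = 5057.417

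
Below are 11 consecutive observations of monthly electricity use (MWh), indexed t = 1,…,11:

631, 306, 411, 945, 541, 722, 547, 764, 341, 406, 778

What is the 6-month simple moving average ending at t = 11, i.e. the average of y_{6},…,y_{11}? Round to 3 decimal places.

Sum of periods 6–11: 722 + 547 + 764 + 341 + 406 + 778 = 3558
Divide by 6: 3558 / 6 = 593.000

593.000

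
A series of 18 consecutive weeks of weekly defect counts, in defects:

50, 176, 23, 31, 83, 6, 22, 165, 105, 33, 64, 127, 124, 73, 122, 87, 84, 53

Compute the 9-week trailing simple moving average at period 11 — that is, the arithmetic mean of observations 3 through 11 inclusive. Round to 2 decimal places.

Sum of periods 3–11: 23 + 31 + 83 + 6 + 22 + 165 + 105 + 33 + 64 = 532
Divide by 9: 532 / 9 = 59.11

59.11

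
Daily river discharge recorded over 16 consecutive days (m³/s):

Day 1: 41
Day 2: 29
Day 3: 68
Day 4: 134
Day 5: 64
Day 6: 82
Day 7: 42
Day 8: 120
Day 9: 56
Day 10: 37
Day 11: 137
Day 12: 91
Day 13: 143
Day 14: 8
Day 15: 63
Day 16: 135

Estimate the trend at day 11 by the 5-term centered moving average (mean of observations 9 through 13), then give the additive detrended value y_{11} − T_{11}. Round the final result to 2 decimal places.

Trend T_11 = (56 + 37 + 137 + 91 + 143) / 5 = 464/5 = 92.8000
Detrended value: 137 − 92.8000 = 44.20

44.20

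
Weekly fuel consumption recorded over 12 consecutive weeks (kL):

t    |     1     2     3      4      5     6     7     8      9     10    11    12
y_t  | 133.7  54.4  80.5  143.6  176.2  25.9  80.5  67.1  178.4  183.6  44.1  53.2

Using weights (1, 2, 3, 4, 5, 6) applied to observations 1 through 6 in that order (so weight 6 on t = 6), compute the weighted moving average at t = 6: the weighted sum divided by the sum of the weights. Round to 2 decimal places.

99.75

Weighted sum: 1·133.7 + 2·54.4 + 3·80.5 + 4·143.6 + 5·176.2 + 6·25.9 = 133.7 + 108.8 + 241.5 + 574.4 + 881.0 + 155.4 = 2094.8
Weight total: 1 + 2 + 3 + 4 + 5 + 6 = 21
WMA = 2094.8 / 21 = 99.75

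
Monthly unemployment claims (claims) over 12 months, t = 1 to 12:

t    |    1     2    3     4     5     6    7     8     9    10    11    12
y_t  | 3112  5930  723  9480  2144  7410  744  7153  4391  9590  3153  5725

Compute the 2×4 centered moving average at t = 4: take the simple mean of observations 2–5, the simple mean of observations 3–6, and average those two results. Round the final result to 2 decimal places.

Sum over 2–5: 5930 + 723 + 9480 + 2144 = 18277
Sum over 3–6: 723 + 9480 + 2144 + 7410 = 19757
CMA at t=4 = (18277 + 19757) / (2·4) = 38034 / 8 = 4754.25

4754.25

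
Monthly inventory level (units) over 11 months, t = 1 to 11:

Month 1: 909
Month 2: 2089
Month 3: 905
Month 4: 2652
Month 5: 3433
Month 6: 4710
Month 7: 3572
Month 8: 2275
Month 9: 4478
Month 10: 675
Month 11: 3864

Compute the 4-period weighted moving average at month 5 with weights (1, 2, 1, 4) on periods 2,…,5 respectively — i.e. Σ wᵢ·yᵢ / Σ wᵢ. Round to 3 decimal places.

Weighted sum: 1·2089 + 2·905 + 1·2652 + 4·3433 = 2089 + 1810 + 2652 + 13732 = 20283
Weight total: 1 + 2 + 1 + 4 = 8
WMA = 20283 / 8 = 2535.375

2535.375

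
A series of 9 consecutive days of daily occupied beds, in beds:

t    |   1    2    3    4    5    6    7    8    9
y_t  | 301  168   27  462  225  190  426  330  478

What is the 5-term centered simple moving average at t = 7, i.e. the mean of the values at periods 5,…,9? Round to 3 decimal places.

329.800

Sum of periods 5–9: 225 + 190 + 426 + 330 + 478 = 1649
Divide by 5: 1649 / 5 = 329.800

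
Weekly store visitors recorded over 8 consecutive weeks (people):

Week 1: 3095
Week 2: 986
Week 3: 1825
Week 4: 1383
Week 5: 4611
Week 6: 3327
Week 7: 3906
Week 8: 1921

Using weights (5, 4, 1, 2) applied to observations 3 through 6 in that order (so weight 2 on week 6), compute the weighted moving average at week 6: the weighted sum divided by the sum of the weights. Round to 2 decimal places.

Weighted sum: 5·1825 + 4·1383 + 1·4611 + 2·3327 = 9125 + 5532 + 4611 + 6654 = 25922
Weight total: 5 + 4 + 1 + 2 = 12
WMA = 25922 / 12 = 2160.17

2160.17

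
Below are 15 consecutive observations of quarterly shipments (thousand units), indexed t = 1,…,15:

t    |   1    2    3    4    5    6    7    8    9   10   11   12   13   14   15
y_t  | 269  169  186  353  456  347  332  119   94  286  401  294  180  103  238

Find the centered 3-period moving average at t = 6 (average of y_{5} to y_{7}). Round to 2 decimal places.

Sum of periods 5–7: 456 + 347 + 332 = 1135
Divide by 3: 1135 / 3 = 378.33

378.33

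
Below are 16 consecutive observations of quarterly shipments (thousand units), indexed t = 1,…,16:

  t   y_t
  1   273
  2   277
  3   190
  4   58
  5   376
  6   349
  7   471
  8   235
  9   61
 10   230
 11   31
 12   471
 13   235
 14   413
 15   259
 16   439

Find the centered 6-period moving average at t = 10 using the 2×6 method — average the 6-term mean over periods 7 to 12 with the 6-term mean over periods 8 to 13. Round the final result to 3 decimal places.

Sum over 7–12: 471 + 235 + 61 + 230 + 31 + 471 = 1499
Sum over 8–13: 235 + 61 + 230 + 31 + 471 + 235 = 1263
CMA at t=10 = (1499 + 1263) / (2·6) = 2762 / 12 = 230.167

230.167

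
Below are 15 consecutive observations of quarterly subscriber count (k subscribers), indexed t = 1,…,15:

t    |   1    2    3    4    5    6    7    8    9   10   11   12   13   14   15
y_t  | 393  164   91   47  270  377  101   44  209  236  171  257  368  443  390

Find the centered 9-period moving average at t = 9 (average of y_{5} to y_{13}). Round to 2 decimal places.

Sum of periods 5–13: 270 + 377 + 101 + 44 + 209 + 236 + 171 + 257 + 368 = 2033
Divide by 9: 2033 / 9 = 225.89

225.89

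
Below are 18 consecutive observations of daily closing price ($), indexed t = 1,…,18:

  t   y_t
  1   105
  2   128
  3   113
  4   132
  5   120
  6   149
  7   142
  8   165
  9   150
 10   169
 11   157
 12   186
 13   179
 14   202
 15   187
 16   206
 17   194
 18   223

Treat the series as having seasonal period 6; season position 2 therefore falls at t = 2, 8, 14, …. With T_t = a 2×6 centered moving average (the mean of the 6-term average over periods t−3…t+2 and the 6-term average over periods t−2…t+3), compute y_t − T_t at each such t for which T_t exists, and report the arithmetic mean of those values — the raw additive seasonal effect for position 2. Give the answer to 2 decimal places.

12.75

Season position 2 occurs at t = 8, 14 (where T_t is defined).
t=8: T_8 = 152.2500; y_8 − T_8 = 165 − 152.2500 = 12.7500
t=14: T_14 = 189.2500; y_14 − T_14 = 202 − 189.2500 = 12.7500
Mean deviation: (12.7500 + 12.7500) / 2 = 12.75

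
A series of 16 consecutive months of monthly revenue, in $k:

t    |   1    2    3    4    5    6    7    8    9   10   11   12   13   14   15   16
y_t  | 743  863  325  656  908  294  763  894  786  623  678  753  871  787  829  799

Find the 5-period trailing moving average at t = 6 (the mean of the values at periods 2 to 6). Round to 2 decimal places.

609.20

Sum of periods 2–6: 863 + 325 + 656 + 908 + 294 = 3046
Divide by 5: 3046 / 5 = 609.20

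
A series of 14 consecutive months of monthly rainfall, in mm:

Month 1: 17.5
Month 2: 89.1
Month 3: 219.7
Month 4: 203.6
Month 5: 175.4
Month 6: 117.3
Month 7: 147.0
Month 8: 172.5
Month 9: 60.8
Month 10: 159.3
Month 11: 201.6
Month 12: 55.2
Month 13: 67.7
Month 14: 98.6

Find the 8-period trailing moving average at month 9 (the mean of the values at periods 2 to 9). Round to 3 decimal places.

148.175

Sum of periods 2–9: 89.1 + 219.7 + 203.6 + 175.4 + 117.3 + 147.0 + 172.5 + 60.8 = 1185.4
Divide by 8: 1185.4 / 8 = 148.175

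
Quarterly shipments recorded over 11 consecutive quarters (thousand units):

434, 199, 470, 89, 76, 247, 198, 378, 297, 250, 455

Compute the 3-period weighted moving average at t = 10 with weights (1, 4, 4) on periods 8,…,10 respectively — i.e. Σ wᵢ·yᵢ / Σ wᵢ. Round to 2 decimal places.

285.11

Weighted sum: 1·378 + 4·297 + 4·250 = 378 + 1188 + 1000 = 2566
Weight total: 1 + 4 + 4 = 9
WMA = 2566 / 9 = 285.11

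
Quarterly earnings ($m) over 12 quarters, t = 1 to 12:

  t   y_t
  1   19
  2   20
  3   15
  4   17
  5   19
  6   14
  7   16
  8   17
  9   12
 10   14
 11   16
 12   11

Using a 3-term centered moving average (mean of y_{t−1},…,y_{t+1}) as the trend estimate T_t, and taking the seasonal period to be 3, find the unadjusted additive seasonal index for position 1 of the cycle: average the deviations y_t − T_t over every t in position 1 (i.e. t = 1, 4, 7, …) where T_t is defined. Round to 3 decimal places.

0.111

Season position 1 occurs at t = 4, 7, 10 (where T_t is defined).
t=4: T_4 = 17.00000; y_4 − T_4 = 17 − 17.00000 = 0.00000
t=7: T_7 = 15.66667; y_7 − T_7 = 16 − 15.66667 = 0.33333
t=10: T_10 = 14.00000; y_10 − T_10 = 14 − 14.00000 = 0.00000
Mean deviation: (0.00000 + 0.33333 + 0.00000) / 3 = 0.111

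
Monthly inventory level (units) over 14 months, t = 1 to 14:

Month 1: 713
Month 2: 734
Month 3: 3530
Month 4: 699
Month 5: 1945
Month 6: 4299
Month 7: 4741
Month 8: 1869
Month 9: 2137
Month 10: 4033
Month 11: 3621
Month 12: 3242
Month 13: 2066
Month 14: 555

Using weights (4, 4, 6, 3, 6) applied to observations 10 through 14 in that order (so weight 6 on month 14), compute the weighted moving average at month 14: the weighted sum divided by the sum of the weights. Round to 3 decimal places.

Weighted sum: 4·4033 + 4·3621 + 6·3242 + 3·2066 + 6·555 = 16132 + 14484 + 19452 + 6198 + 3330 = 59596
Weight total: 4 + 4 + 6 + 3 + 6 = 23
WMA = 59596 / 23 = 2591.130

2591.130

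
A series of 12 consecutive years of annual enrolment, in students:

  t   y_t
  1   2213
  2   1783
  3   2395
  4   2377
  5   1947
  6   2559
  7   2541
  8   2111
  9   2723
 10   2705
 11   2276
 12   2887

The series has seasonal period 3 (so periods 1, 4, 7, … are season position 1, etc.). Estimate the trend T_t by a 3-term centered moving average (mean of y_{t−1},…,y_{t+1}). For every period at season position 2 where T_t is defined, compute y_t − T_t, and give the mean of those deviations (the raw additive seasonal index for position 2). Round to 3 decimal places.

-347.167

Season position 2 occurs at t = 2, 5, 8, 11 (where T_t is defined).
t=2: T_2 = 2130.33333; y_2 − T_2 = 1783 − 2130.33333 = -347.33333
t=5: T_5 = 2294.33333; y_5 − T_5 = 1947 − 2294.33333 = -347.33333
t=8: T_8 = 2458.33333; y_8 − T_8 = 2111 − 2458.33333 = -347.33333
t=11: T_11 = 2622.66667; y_11 − T_11 = 2276 − 2622.66667 = -346.66667
Mean deviation: (-347.33333 + -347.33333 + -347.33333 + -346.66667) / 4 = -347.167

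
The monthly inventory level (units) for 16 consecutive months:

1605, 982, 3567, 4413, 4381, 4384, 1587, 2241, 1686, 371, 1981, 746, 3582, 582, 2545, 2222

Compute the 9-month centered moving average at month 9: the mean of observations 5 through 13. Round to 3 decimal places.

Sum of periods 5–13: 4381 + 4384 + 1587 + 2241 + 1686 + 371 + 1981 + 746 + 3582 = 20959
Divide by 9: 20959 / 9 = 2328.778

2328.778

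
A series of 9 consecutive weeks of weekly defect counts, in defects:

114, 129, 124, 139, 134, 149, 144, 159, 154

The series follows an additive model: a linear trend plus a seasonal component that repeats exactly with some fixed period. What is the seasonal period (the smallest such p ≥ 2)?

2

First differences y_{t+1} − y_t: 15, -5, 15, -5, 15, -5, …
The difference pattern repeats every 2 terms and not for any smaller step, so p = 2.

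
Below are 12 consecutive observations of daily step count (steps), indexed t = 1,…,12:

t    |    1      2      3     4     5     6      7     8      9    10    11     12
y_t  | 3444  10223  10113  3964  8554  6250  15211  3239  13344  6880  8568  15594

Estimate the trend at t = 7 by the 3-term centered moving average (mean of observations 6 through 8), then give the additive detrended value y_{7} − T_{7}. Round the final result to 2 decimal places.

6977.67

Trend T_7 = (6250 + 15211 + 3239) / 3 = 24700/3 = 8233.3333
Detrended value: 15211 − 8233.3333 = 6977.67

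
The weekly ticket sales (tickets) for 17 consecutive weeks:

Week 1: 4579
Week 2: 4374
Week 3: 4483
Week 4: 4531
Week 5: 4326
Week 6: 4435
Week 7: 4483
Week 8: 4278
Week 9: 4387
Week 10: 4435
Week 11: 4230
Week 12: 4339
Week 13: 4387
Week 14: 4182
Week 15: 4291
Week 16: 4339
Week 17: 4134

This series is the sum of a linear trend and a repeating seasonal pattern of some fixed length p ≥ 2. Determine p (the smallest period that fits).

First differences y_{t+1} − y_t: -205, 109, 48, -205, 109, 48, -205, 109, …
The difference pattern repeats every 3 terms and not for any smaller step, so p = 3.

3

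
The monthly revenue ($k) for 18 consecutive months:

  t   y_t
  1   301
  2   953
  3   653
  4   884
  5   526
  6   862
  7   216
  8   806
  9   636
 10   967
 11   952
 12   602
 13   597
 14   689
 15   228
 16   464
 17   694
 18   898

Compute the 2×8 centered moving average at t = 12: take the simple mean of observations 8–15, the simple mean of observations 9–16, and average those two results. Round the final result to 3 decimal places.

663.250

Sum over 8–15: 806 + 636 + 967 + 952 + 602 + 597 + 689 + 228 = 5477
Sum over 9–16: 636 + 967 + 952 + 602 + 597 + 689 + 228 + 464 = 5135
CMA at t=12 = (5477 + 5135) / (2·8) = 10612 / 16 = 663.250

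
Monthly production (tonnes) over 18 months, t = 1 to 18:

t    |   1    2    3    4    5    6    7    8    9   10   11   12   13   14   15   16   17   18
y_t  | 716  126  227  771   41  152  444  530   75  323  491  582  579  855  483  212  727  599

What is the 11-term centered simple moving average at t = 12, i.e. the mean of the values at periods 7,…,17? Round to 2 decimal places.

481.91

Sum of periods 7–17: 444 + 530 + 75 + 323 + 491 + 582 + 579 + 855 + 483 + 212 + 727 = 5301
Divide by 11: 5301 / 11 = 481.91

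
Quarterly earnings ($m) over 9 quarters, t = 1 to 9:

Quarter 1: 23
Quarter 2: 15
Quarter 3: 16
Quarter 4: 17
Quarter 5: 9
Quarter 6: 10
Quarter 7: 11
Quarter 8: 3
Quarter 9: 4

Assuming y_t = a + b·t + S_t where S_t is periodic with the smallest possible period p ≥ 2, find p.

3

First differences y_{t+1} − y_t: -8, 1, 1, -8, 1, 1, -8, 1, …
The difference pattern repeats every 3 terms and not for any smaller step, so p = 3.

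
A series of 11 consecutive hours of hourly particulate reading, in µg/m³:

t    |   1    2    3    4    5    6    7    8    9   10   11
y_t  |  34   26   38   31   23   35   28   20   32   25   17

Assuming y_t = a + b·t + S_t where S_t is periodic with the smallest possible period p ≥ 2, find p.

First differences y_{t+1} − y_t: -8, 12, -7, -8, 12, -7, -8, 12, …
The difference pattern repeats every 3 terms and not for any smaller step, so p = 3.

3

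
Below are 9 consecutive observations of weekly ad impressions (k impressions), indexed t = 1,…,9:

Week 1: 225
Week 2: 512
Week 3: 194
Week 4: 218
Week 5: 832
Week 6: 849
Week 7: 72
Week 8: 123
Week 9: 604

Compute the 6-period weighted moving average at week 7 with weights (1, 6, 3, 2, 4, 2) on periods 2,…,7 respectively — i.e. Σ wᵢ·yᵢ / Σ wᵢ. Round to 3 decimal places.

Weighted sum: 1·512 + 6·194 + 3·218 + 2·832 + 4·849 + 2·72 = 512 + 1164 + 654 + 1664 + 3396 + 144 = 7534
Weight total: 1 + 6 + 3 + 2 + 4 + 2 = 18
WMA = 7534 / 18 = 418.556

418.556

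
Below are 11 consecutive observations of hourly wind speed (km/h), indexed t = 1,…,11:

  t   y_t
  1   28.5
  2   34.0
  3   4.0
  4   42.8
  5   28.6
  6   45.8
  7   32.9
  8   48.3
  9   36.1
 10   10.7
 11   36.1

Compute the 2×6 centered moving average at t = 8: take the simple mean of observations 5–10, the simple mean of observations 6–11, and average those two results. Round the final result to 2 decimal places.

34.36

Sum over 5–10: 28.6 + 45.8 + 32.9 + 48.3 + 36.1 + 10.7 = 202.4
Sum over 6–11: 45.8 + 32.9 + 48.3 + 36.1 + 10.7 + 36.1 = 209.9
CMA at t=8 = (202.4 + 209.9) / (2·6) = 412.3 / 12 = 34.36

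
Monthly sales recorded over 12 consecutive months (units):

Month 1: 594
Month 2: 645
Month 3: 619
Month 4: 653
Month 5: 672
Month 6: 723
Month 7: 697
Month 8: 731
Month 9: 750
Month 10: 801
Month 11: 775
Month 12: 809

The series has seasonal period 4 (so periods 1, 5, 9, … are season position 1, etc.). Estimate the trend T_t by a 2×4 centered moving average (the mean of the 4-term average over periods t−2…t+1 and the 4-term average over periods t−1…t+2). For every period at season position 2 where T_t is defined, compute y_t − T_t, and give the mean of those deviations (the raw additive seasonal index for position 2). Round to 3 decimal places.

27.000

Season position 2 occurs at t = 6, 10 (where T_t is defined).
t=6: T_6 = 696.00000; y_6 − T_6 = 723 − 696.00000 = 27.00000
t=10: T_10 = 774.00000; y_10 − T_10 = 801 − 774.00000 = 27.00000
Mean deviation: (27.00000 + 27.00000) / 2 = 27.000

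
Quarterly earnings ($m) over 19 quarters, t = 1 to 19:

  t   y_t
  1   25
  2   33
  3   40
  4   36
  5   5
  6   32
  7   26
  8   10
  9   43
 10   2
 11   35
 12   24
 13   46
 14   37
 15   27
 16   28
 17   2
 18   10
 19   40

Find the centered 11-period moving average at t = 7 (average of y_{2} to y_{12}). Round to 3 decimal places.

26.000

Sum of periods 2–12: 33 + 40 + 36 + 5 + 32 + 26 + 10 + 43 + 2 + 35 + 24 = 286
Divide by 11: 286 / 11 = 26.000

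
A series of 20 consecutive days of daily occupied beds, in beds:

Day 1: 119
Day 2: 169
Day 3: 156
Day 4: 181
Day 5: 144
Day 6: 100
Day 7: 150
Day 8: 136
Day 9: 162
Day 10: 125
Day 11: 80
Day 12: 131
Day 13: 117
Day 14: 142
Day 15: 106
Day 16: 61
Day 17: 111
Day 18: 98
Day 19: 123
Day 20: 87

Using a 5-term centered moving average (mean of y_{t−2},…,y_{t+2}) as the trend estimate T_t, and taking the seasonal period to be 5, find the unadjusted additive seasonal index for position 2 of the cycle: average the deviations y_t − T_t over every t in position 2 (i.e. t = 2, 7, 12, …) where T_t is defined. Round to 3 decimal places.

11.600

Season position 2 occurs at t = 7, 12, 17 (where T_t is defined).
t=7: T_7 = 138.40000; y_7 − T_7 = 150 − 138.40000 = 11.60000
t=12: T_12 = 119.00000; y_12 − T_12 = 131 − 119.00000 = 12.00000
t=17: T_17 = 99.80000; y_17 − T_17 = 111 − 99.80000 = 11.20000
Mean deviation: (11.60000 + 12.00000 + 11.20000) / 3 = 11.600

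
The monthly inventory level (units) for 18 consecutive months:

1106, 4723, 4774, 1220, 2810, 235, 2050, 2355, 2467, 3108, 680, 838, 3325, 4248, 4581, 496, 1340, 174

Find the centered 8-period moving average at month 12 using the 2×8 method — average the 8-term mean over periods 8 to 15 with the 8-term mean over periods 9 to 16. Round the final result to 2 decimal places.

Sum over 8–15: 2355 + 2467 + 3108 + 680 + 838 + 3325 + 4248 + 4581 = 21602
Sum over 9–16: 2467 + 3108 + 680 + 838 + 3325 + 4248 + 4581 + 496 = 19743
CMA at t=12 = (21602 + 19743) / (2·8) = 41345 / 16 = 2584.06

2584.06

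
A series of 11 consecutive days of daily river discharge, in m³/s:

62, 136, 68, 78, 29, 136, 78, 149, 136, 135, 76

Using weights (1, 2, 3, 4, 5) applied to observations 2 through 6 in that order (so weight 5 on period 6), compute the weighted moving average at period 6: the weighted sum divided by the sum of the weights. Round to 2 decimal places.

Weighted sum: 1·136 + 2·68 + 3·78 + 4·29 + 5·136 = 136 + 136 + 234 + 116 + 680 = 1302
Weight total: 1 + 2 + 3 + 4 + 5 = 15
WMA = 1302 / 15 = 86.80

86.80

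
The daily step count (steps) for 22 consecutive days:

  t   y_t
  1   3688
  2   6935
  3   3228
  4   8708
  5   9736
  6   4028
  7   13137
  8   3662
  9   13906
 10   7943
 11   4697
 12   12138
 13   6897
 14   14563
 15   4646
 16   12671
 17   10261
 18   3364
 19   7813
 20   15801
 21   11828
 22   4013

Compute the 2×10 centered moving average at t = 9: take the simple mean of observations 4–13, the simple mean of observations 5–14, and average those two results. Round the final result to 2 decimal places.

8777.95

Sum over 4–13: 8708 + 9736 + 4028 + 13137 + 3662 + 13906 + 7943 + 4697 + 12138 + 6897 = 84852
Sum over 5–14: 9736 + 4028 + 13137 + 3662 + 13906 + 7943 + 4697 + 12138 + 6897 + 14563 = 90707
CMA at t=9 = (84852 + 90707) / (2·10) = 175559 / 20 = 8777.95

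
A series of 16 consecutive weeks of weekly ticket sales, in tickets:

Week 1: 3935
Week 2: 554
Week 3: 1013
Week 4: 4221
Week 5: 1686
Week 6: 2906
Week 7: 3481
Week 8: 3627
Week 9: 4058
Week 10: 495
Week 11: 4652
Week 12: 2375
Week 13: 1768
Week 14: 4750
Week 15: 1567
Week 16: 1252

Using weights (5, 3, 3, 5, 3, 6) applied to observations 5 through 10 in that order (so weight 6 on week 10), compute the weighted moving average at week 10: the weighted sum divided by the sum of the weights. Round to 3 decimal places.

Weighted sum: 5·1686 + 3·2906 + 3·3481 + 5·3627 + 3·4058 + 6·495 = 8430 + 8718 + 10443 + 18135 + 12174 + 2970 = 60870
Weight total: 5 + 3 + 3 + 5 + 3 + 6 = 25
WMA = 60870 / 25 = 2434.800

2434.800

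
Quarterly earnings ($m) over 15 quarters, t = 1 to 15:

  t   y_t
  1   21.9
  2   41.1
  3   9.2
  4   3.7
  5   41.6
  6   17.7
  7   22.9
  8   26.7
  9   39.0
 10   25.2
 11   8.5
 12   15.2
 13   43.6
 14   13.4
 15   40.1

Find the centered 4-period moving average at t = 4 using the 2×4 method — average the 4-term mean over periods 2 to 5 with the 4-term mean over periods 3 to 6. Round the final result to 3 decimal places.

20.975

Sum over 2–5: 41.1 + 9.2 + 3.7 + 41.6 = 95.6
Sum over 3–6: 9.2 + 3.7 + 41.6 + 17.7 = 72.2
CMA at t=4 = (95.6 + 72.2) / (2·4) = 167.8 / 8 = 20.975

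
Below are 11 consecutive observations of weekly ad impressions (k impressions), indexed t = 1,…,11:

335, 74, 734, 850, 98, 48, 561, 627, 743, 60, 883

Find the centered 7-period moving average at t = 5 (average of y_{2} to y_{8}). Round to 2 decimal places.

Sum of periods 2–8: 74 + 734 + 850 + 98 + 48 + 561 + 627 = 2992
Divide by 7: 2992 / 7 = 427.43

427.43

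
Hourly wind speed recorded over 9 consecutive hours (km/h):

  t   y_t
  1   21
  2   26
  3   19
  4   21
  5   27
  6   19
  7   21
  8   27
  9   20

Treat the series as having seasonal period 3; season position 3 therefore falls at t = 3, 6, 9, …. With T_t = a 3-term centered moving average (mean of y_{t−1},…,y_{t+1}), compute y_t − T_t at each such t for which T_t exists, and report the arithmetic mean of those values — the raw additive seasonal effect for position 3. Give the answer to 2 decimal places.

-3.17

Season position 3 occurs at t = 3, 6 (where T_t is defined).
t=3: T_3 = 22.0000; y_3 − T_3 = 19 − 22.0000 = -3.0000
t=6: T_6 = 22.3333; y_6 − T_6 = 19 − 22.3333 = -3.3333
Mean deviation: (-3.0000 + -3.3333) / 2 = -3.17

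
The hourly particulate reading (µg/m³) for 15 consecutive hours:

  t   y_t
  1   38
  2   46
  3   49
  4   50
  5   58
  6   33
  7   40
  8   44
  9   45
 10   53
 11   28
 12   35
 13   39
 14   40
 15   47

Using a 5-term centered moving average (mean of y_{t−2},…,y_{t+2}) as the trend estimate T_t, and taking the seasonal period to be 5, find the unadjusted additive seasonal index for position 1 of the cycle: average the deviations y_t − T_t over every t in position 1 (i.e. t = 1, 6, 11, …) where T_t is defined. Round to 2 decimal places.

-12.00

Season position 1 occurs at t = 6, 11 (where T_t is defined).
t=6: T_6 = 45.0000; y_6 − T_6 = 33 − 45.0000 = -12.0000
t=11: T_11 = 40.0000; y_11 − T_11 = 28 − 40.0000 = -12.0000
Mean deviation: (-12.0000 + -12.0000) / 2 = -12.00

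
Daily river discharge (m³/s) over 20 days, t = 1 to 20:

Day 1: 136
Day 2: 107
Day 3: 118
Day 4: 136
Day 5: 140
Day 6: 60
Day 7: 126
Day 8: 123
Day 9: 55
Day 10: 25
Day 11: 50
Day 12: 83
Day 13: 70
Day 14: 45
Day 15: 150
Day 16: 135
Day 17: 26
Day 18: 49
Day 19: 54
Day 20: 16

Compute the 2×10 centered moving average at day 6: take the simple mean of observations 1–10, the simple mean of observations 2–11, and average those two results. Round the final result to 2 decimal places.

98.30

Sum over 1–10: 136 + 107 + 118 + 136 + 140 + 60 + 126 + 123 + 55 + 25 = 1026
Sum over 2–11: 107 + 118 + 136 + 140 + 60 + 126 + 123 + 55 + 25 + 50 = 940
CMA at t=6 = (1026 + 940) / (2·10) = 1966 / 20 = 98.30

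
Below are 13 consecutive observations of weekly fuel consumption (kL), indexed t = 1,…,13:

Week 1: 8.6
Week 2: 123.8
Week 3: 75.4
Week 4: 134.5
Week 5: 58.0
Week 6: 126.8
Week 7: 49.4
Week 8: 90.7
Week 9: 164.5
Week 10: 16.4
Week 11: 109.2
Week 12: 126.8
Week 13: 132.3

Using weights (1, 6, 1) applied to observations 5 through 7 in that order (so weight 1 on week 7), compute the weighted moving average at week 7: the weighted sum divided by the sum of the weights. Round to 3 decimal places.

Weighted sum: 1·58.0 + 6·126.8 + 1·49.4 = 58.0 + 760.8 + 49.4 = 868.2
Weight total: 1 + 6 + 1 = 8
WMA = 868.2 / 8 = 108.525

108.525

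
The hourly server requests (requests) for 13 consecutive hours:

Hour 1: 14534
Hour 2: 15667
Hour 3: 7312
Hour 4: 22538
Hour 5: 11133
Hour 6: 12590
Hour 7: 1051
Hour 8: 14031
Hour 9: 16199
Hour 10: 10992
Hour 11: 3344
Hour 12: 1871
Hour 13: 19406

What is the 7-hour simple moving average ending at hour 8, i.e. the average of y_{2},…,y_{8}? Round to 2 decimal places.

Sum of periods 2–8: 15667 + 7312 + 22538 + 11133 + 12590 + 1051 + 14031 = 84322
Divide by 7: 84322 / 7 = 12046.00

12046.00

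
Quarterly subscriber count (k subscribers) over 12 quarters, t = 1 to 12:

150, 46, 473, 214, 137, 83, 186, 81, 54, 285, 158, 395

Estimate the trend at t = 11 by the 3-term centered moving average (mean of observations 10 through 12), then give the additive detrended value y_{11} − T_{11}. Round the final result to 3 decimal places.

Trend T_11 = (285 + 158 + 395) / 3 = 838/3 = 279.33333
Detrended value: 158 − 279.33333 = -121.333

-121.333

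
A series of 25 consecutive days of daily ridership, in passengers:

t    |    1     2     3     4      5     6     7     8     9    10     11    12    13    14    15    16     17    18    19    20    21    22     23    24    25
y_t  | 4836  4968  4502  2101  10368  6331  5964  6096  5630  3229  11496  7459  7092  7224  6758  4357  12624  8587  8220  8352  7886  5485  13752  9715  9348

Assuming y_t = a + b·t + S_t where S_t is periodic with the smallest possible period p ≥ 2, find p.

First differences y_{t+1} − y_t: 132, -466, -2401, 8267, -4037, -367, 132, -466, -2401, 8267, -4037, -367, 132, -466, …
The difference pattern repeats every 6 terms and not for any smaller step, so p = 6.

6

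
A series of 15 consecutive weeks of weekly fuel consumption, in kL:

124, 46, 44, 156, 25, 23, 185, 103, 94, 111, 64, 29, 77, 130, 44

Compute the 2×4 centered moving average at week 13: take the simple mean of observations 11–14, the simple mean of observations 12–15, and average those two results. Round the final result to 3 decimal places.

Sum over 11–14: 64 + 29 + 77 + 130 = 300
Sum over 12–15: 29 + 77 + 130 + 44 = 280
CMA at t=13 = (300 + 280) / (2·4) = 580 / 8 = 72.500

72.500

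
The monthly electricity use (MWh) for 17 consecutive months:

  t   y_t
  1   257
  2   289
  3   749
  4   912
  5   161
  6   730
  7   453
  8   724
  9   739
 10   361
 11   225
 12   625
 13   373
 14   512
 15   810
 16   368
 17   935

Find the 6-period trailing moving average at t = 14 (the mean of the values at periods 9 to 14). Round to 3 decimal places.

472.500

Sum of periods 9–14: 739 + 361 + 225 + 625 + 373 + 512 = 2835
Divide by 6: 2835 / 6 = 472.500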